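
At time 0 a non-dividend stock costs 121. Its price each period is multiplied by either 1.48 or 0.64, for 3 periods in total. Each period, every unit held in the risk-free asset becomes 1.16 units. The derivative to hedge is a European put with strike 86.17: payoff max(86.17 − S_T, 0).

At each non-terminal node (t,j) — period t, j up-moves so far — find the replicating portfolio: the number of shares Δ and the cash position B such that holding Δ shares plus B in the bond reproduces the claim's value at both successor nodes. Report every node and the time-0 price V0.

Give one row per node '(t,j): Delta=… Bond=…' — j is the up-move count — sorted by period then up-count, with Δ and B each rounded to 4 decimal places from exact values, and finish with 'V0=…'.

No-arbitrage ⇒ martingale measure with p* = (R−d)/(u−d) = 0.6190.
Payoff layer (t=3): V(3,0)=54.4506, V(3,1)=12.8188, V(3,2)=0.0000, V(3,3)=0.0000
(2,0): S=49.5616. Δ = (V_up−V_dn)/(S_up−S_dn) = (12.8188−54.4506)/(73.3512−31.7194) = -1.0000. V = [p*·12.8188 + (1−p*)·54.4506]/1.16 = 24.7229. B = V − Δ·S = 74.2845.
(2,1): S=114.6112. Δ = (V_up−V_dn)/(S_up−S_dn) = (0.0000−12.8188)/(169.6246−73.3512) = -0.1332. V = [p*·0.0000 + (1−p*)·12.8188]/1.16 = 4.2098. B = V − Δ·S = 19.4703.
(2,2): S=265.0384. Δ = (V_up−V_dn)/(S_up−S_dn) = (0.0000−0.0000)/(392.2568−169.6246) = 0.0000. V = [p*·0.0000 + (1−p*)·0.0000]/1.16 = 0.0000. B = V − Δ·S = 0.0000.
(1,0): S=77.4400. Δ = (V_up−V_dn)/(S_up−S_dn) = (4.2098−24.7229)/(114.6112−49.5616) = -0.3153. V = [p*·4.2098 + (1−p*)·24.7229]/1.16 = 10.3658. B = V − Δ·S = 34.7861.
(1,1): S=179.0800. Δ = (V_up−V_dn)/(S_up−S_dn) = (0.0000−4.2098)/(265.0384−114.6112) = -0.0280. V = [p*·0.0000 + (1−p*)·4.2098]/1.16 = 1.3825. B = V − Δ·S = 6.3942.
(0,0): S=121.0000. Δ = (V_up−V_dn)/(S_up−S_dn) = (1.3825−10.3658)/(179.0800−77.4400) = -0.0884. V = [p*·1.3825 + (1−p*)·10.3658]/1.16 = 4.1420. B = V − Δ·S = 14.8363.
Check: Δ(0,0)·S0 + B(0,0) = 4.1420 = V0.

(0,0): Delta=-0.0884 Bond=14.8363
(1,0): Delta=-0.3153 Bond=34.7861
(1,1): Delta=-0.0280 Bond=6.3942
(2,0): Delta=-1.0000 Bond=74.2845
(2,1): Delta=-0.1332 Bond=19.4703
(2,2): Delta=0.0000 Bond=0.0000
V0=4.1420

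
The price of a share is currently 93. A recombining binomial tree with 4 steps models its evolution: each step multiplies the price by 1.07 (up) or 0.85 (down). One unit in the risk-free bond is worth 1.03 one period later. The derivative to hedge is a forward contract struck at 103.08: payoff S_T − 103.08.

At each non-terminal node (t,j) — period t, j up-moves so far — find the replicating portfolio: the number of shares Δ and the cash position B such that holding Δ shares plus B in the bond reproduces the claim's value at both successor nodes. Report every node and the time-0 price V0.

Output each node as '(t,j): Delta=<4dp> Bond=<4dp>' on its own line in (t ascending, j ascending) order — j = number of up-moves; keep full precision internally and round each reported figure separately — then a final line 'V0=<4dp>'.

(0,0): Delta=1.0000 Bond=-91.5852
(1,0): Delta=1.0000 Bond=-94.3328
(1,1): Delta=1.0000 Bond=-94.3328
(2,0): Delta=1.0000 Bond=-97.1628
(2,1): Delta=1.0000 Bond=-97.1628
(2,2): Delta=1.0000 Bond=-97.1628
(3,0): Delta=1.0000 Bond=-100.0777
(3,1): Delta=1.0000 Bond=-100.0777
(3,2): Delta=1.0000 Bond=-100.0777
(3,3): Delta=1.0000 Bond=-100.0777
V0=1.4148

No-arbitrage ⇒ martingale measure with p* = (R−d)/(u−d) = 0.8182.
Payoff layer (t=4): V(4,0)=-54.5334, V(4,1)=-41.9684, V(4,2)=-26.1513, V(4,3)=-6.2404, V(4,4)=18.8240
Node (3,0) S=57.1136: V=(p*·-41.9684+(1−p*)·-54.5334)/1.03=-42.9640; Δ=(-41.9684−-54.5334)/(61.1116−48.5466)=1.0000; B=V−Δ·S=-100.0777
Node (3,1) S=71.8960: V=(p*·-26.1513+(1−p*)·-41.9684)/1.03=-28.1817; Δ=(-26.1513−-41.9684)/(76.9287−61.1116)=1.0000; B=V−Δ·S=-100.0777
Node (3,2) S=90.5043: V=(p*·-6.2404+(1−p*)·-26.1513)/1.03=-9.5733; Δ=(-6.2404−-26.1513)/(96.8396−76.9287)=1.0000; B=V−Δ·S=-100.0777
Node (3,3) S=113.9290: V=(p*·18.8240+(1−p*)·-6.2404)/1.03=13.8513; Δ=(18.8240−-6.2404)/(121.9040−96.8396)=1.0000; B=V−Δ·S=-100.0777
Node (2,0) S=67.1925: V=(p*·-28.1817+(1−p*)·-42.9640)/1.03=-29.9703; Δ=(-28.1817−-42.9640)/(71.8960−57.1136)=1.0000; B=V−Δ·S=-97.1628
Node (2,1) S=84.5835: V=(p*·-9.5733+(1−p*)·-28.1817)/1.03=-12.5793; Δ=(-9.5733−-28.1817)/(90.5043−71.8960)=1.0000; B=V−Δ·S=-97.1628
Node (2,2) S=106.4757: V=(p*·13.8513+(1−p*)·-9.5733)/1.03=9.3129; Δ=(13.8513−-9.5733)/(113.9290−90.5043)=1.0000; B=V−Δ·S=-97.1628
Node (1,0) S=79.0500: V=(p*·-12.5793+(1−p*)·-29.9703)/1.03=-15.2828; Δ=(-12.5793−-29.9703)/(84.5835−67.1925)=1.0000; B=V−Δ·S=-94.3328
Node (1,1) S=99.5100: V=(p*·9.3129+(1−p*)·-12.5793)/1.03=5.1772; Δ=(9.3129−-12.5793)/(106.4757−84.5835)=1.0000; B=V−Δ·S=-94.3328
Node (0,0) S=93.0000: V=(p*·5.1772+(1−p*)·-15.2828)/1.03=1.4148; Δ=(5.1772−-15.2828)/(99.5100−79.0500)=1.0000; B=V−Δ·S=-91.5852
Check: Δ(0,0)·S0 + B(0,0) = 1.4148 = V0.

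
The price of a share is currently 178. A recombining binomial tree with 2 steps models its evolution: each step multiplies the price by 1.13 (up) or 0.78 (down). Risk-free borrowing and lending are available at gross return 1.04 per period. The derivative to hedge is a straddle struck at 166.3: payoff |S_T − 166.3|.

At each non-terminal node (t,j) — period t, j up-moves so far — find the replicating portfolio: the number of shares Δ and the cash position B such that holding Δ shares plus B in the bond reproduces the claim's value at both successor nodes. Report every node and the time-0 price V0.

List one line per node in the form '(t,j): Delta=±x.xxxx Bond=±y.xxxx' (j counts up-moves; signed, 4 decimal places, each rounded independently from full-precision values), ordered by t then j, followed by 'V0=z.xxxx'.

No-arbitrage ⇒ martingale measure with p* = (R−d)/(u−d) = 0.7429.
Terminal values V(2,·): V(2,0)=58.0048, V(2,1)=9.4108, V(2,2)=60.9882
  t=1,j=0: stock 138.8400 → up 156.8892 (V=9.4108), down 108.2952 (V=58.0048). Price 21.0638; hedge Δ=-1.0000, bond B=159.9038.
  t=1,j=1: stock 201.1400 → up 227.2882 (V=60.9882), down 156.8892 (V=9.4108). Price 45.8898; hedge Δ=0.7326, bond B=-101.4742.
  t=0,j=0: stock 178.0000 → up 201.1400 (V=45.8898), down 138.8400 (V=21.0638). Price 37.9866; hedge Δ=0.3985, bond B=-32.9449.
The time-0 hedge costs 37.9866, which is the no-arbitrage price.

(0,0): Delta=0.3985 Bond=-32.9449
(1,0): Delta=-1.0000 Bond=159.9038
(1,1): Delta=0.7326 Bond=-101.4742
V0=37.9866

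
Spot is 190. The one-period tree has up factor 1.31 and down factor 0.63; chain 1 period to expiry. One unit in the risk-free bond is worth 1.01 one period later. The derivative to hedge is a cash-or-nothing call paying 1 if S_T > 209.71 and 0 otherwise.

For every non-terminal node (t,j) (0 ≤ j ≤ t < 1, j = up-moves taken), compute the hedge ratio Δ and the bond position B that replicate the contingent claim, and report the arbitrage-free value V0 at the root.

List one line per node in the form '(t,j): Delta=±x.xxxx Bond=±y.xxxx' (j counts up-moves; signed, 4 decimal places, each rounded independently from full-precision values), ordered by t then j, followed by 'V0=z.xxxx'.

(0,0): Delta=0.0077 Bond=-0.9173
V0=0.5533

Since d<R<u, set p* = (R−d)/(u−d) = 0.5588; price each node as the discounted p*-expectation of its children.
Terminal payoffs: V(1,0)=0.0000, V(1,1)=1.0000
(0,0): S=190.0000. Δ = (V_up−V_dn)/(S_up−S_dn) = (1.0000−0.0000)/(248.9000−119.7000) = 0.0077. V = [p*·1.0000 + (1−p*)·0.0000]/1.01 = 0.5533. B = V − Δ·S = -0.9173.
The time-0 hedge costs 0.5533, which is the no-arbitrage price.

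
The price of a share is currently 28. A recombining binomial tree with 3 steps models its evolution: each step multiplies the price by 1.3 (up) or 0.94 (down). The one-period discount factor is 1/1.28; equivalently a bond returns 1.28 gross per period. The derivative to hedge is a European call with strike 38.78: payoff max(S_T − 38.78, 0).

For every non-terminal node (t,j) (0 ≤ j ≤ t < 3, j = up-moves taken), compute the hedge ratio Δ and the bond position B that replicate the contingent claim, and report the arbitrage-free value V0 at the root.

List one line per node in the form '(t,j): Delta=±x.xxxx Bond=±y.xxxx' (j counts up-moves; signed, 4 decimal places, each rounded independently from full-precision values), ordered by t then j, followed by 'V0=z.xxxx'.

Since d<R<u, set p* = (R−d)/(u−d) = 0.9444; price each node as the discounted p*-expectation of its children.
At expiry t=3: V(3,0)=0.0000, V(3,1)=0.0000, V(3,2)=5.7008, V(3,3)=22.7360
Node (2,0) S=24.7408: V=(p*·0.0000+(1−p*)·0.0000)/1.28=0.0000; Δ=(0.0000−0.0000)/(32.1630−23.2564)=0.0000; B=V−Δ·S=0.0000
Node (2,1) S=34.2160: V=(p*·5.7008+(1−p*)·0.0000)/1.28=4.2063; Δ=(5.7008−0.0000)/(44.4808−32.1630)=0.4628; B=V−Δ·S=-11.6292
Node (2,2) S=47.3200: V=(p*·22.7360+(1−p*)·5.7008)/1.28=17.0231; Δ=(22.7360−5.7008)/(61.5160−44.4808)=1.0000; B=V−Δ·S=-30.2969
Node (1,0) S=26.3200: V=(p*·4.2063+(1−p*)·0.0000)/1.28=3.1036; Δ=(4.2063−0.0000)/(34.2160−24.7408)=0.4439; B=V−Δ·S=-8.5806
Node (1,1) S=36.4000: V=(p*·17.0231+(1−p*)·4.2063)/1.28=12.7430; Δ=(17.0231−4.2063)/(47.3200−34.2160)=0.9781; B=V−Δ·S=-22.8592
Node (0,0) S=28.0000: V=(p*·12.7430+(1−p*)·3.1036)/1.28=9.5371; Δ=(12.7430−3.1036)/(36.4000−26.3200)=0.9563; B=V−Δ·S=-17.2390
Check: Δ(0,0)·S0 + B(0,0) = 9.5371 = V0.

(0,0): Delta=0.9563 Bond=-17.2390
(1,0): Delta=0.4439 Bond=-8.5806
(1,1): Delta=0.9781 Bond=-22.8592
(2,0): Delta=0.0000 Bond=0.0000
(2,1): Delta=0.4628 Bond=-11.6292
(2,2): Delta=1.0000 Bond=-30.2969
V0=9.5371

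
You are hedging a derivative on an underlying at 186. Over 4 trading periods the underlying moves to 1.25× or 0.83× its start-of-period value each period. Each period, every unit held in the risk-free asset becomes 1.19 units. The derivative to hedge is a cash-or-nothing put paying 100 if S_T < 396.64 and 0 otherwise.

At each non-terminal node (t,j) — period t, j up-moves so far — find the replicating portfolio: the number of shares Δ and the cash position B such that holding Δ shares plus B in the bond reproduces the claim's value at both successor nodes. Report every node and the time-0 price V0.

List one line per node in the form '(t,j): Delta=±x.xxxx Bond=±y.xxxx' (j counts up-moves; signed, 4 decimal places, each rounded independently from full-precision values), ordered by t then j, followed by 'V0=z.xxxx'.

(0,0): Delta=-0.4784 Bond=111.9253
(1,0): Delta=0.0000 Bond=59.3416
(1,1): Delta=-0.5313 Bond=145.4993
(2,0): Delta=0.0000 Bond=70.6165
(2,1): Delta=0.0000 Bond=70.6165
(2,2): Delta=-0.5901 Bond=190.2322
(3,0): Delta=0.0000 Bond=84.0336
(3,1): Delta=0.0000 Bond=84.0336
(3,2): Delta=0.0000 Bond=84.0336
(3,3): Delta=-0.6554 Bond=250.1000
V0=22.9500

Under the risk-neutral measure, an up-move has probability p* = (R−d)/(u−d) = 0.8571 and values discount at R = 1.19.
Terminal values V(4,·): V(4,0)=100.0000, V(4,1)=100.0000, V(4,2)=100.0000, V(4,3)=100.0000, V(4,4)=0.0000
Node (3,0) S=106.3524: V=(p*·100.0000+(1−p*)·100.0000)/1.19=84.0336; Δ=(100.0000−100.0000)/(132.9405−88.2725)=0.0000; B=V−Δ·S=84.0336
Node (3,1) S=160.1692: V=(p*·100.0000+(1−p*)·100.0000)/1.19=84.0336; Δ=(100.0000−100.0000)/(200.2116−132.9405)=0.0000; B=V−Δ·S=84.0336
Node (3,2) S=241.2188: V=(p*·100.0000+(1−p*)·100.0000)/1.19=84.0336; Δ=(100.0000−100.0000)/(301.5234−200.2116)=0.0000; B=V−Δ·S=84.0336
Node (3,3) S=363.2812: V=(p*·0.0000+(1−p*)·100.0000)/1.19=12.0048; Δ=(0.0000−100.0000)/(454.1016−301.5234)=-0.6554; B=V−Δ·S=250.1000
Node (2,0) S=128.1354: V=(p*·84.0336+(1−p*)·84.0336)/1.19=70.6165; Δ=(84.0336−84.0336)/(160.1693−106.3524)=0.0000; B=V−Δ·S=70.6165
Node (2,1) S=192.9750: V=(p*·84.0336+(1−p*)·84.0336)/1.19=70.6165; Δ=(84.0336−84.0336)/(241.2188−160.1692)=0.0000; B=V−Δ·S=70.6165
Node (2,2) S=290.6250: V=(p*·12.0048+(1−p*)·84.0336)/1.19=18.7350; Δ=(12.0048−84.0336)/(363.2812−241.2188)=-0.5901; B=V−Δ·S=190.2322
Node (1,0) S=154.3800: V=(p*·70.6165+(1−p*)·70.6165)/1.19=59.3416; Δ=(70.6165−70.6165)/(192.9750−128.1354)=0.0000; B=V−Δ·S=59.3416
Node (1,1) S=232.5000: V=(p*·18.7350+(1−p*)·70.6165)/1.19=21.9720; Δ=(18.7350−70.6165)/(290.6250−192.9750)=-0.5313; B=V−Δ·S=145.4993
Node (0,0) S=186.0000: V=(p*·21.9720+(1−p*)·59.3416)/1.19=22.9500; Δ=(21.9720−59.3416)/(232.5000−154.3800)=-0.4784; B=V−Δ·S=111.9253
The time-0 hedge costs 22.9500, which is the no-arbitrage price.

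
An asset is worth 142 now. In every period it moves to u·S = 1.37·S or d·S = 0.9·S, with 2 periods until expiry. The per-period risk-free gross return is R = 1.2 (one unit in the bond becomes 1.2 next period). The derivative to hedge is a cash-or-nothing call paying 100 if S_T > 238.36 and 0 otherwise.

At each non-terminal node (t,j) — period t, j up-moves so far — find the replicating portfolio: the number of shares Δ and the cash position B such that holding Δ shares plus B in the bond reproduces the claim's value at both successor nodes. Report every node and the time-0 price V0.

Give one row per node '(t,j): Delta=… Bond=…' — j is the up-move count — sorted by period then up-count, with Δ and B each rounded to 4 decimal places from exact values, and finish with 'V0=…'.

(0,0): Delta=0.7970 Bond=-84.8800
(1,0): Delta=0.0000 Bond=0.0000
(1,1): Delta=1.0937 Bond=-159.5745
V0=28.2933

Since d<R<u, set p* = (R−d)/(u−d) = 0.6383; price each node as the discounted p*-expectation of its children.
At expiry t=2: V(2,0)=0.0000, V(2,1)=0.0000, V(2,2)=100.0000
  t=1,j=0: stock 127.8000 → up 175.0860 (V=0.0000), down 115.0200 (V=0.0000). Price 0.0000; hedge Δ=0.0000, bond B=0.0000.
  t=1,j=1: stock 194.5400 → up 266.5198 (V=100.0000), down 175.0860 (V=0.0000). Price 53.1915; hedge Δ=1.0937, bond B=-159.5745.
  t=0,j=0: stock 142.0000 → up 194.5400 (V=53.1915), down 127.8000 (V=0.0000). Price 28.2933; hedge Δ=0.7970, bond B=-84.8800.
Check: Δ(0,0)·S0 + B(0,0) = 28.2933 = V0.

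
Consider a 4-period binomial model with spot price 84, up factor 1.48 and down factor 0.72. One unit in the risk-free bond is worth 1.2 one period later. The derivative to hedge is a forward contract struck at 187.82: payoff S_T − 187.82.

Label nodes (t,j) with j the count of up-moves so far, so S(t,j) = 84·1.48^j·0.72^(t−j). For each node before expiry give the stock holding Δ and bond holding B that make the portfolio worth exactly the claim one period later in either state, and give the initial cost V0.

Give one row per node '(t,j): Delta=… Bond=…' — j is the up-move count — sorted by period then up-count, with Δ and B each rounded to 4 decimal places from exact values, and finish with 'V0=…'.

No-arbitrage ⇒ martingale measure with p* = (R−d)/(u−d) = 0.6316.
Terminal values V(4,·): V(4,0)=-165.2460, V(4,1)=-141.4178, V(4,2)=-92.4377, V(4,3)=8.2436, V(4,4)=215.1996
  t=3,j=0: stock 31.3528 → up 46.4022 (V=-141.4178), down 22.5740 (V=-165.2460). Price -125.1638; hedge Δ=1.0000, bond B=-156.5167.
  t=3,j=1: stock 64.4475 → up 95.3823 (V=-92.4377), down 46.4022 (V=-141.4178). Price -92.0692; hedge Δ=1.0000, bond B=-156.5167.
  t=3,j=2: stock 132.4754 → up 196.0636 (V=8.2436), down 95.3823 (V=-92.4377). Price -24.0413; hedge Δ=1.0000, bond B=-156.5167.
  t=3,j=3: stock 272.3105 → up 403.0196 (V=215.1996), down 196.0636 (V=8.2436). Price 115.7939; hedge Δ=1.0000, bond B=-156.5167.
  t=2,j=0: stock 43.5456 → up 64.4475 (V=-92.0692), down 31.3528 (V=-125.1638). Price -86.8850; hedge Δ=1.0000, bond B=-130.4306.
  t=2,j=1: stock 89.5104 → up 132.4754 (V=-24.0413), down 64.4475 (V=-92.0692). Price -40.9202; hedge Δ=1.0000, bond B=-130.4306.
  t=2,j=2: stock 183.9936 → up 272.3105 (V=115.7939), down 132.4754 (V=-24.0413). Price 53.5630; hedge Δ=1.0000, bond B=-130.4306.
  t=1,j=0: stock 60.4800 → up 89.5104 (V=-40.9202), down 43.5456 (V=-86.8850). Price -48.2121; hedge Δ=1.0000, bond B=-108.6921.
  t=1,j=1: stock 124.3200 → up 183.9936 (V=53.5630), down 89.5104 (V=-40.9202). Price 15.6279; hedge Δ=1.0000, bond B=-108.6921.
  t=0,j=0: stock 84.0000 → up 124.3200 (V=15.6279), down 60.4800 (V=-48.2121). Price -6.5768; hedge Δ=1.0000, bond B=-90.5768.
The time-0 hedge costs -6.5768, which is the no-arbitrage price.

(0,0): Delta=1.0000 Bond=-90.5768
(1,0): Delta=1.0000 Bond=-108.6921
(1,1): Delta=1.0000 Bond=-108.6921
(2,0): Delta=1.0000 Bond=-130.4306
(2,1): Delta=1.0000 Bond=-130.4306
(2,2): Delta=1.0000 Bond=-130.4306
(3,0): Delta=1.0000 Bond=-156.5167
(3,1): Delta=1.0000 Bond=-156.5167
(3,2): Delta=1.0000 Bond=-156.5167
(3,3): Delta=1.0000 Bond=-156.5167
V0=-6.5768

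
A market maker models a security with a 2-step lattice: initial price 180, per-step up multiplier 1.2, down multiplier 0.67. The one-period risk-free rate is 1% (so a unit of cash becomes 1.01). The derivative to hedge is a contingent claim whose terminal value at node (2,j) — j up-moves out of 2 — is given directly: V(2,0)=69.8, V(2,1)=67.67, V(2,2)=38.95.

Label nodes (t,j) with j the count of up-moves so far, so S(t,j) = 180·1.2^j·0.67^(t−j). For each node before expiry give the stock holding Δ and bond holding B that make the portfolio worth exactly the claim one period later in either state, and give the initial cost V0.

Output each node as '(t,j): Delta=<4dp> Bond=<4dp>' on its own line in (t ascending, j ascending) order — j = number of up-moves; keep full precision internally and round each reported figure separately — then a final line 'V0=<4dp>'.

Risk-neutral probability p* = (R−d)/(u−d) = (1.01−0.67)/(1.2−0.67) = 0.6415.
At expiry t=2: V(2,0)=69.8000, V(2,1)=67.6700, V(2,2)=38.9500
Node (1,0) S=120.6000: V=(p*·67.6700+(1−p*)·69.8000)/1.01=67.7560; Δ=(67.6700−69.8000)/(144.7200−80.8020)=-0.0333; B=V−Δ·S=71.7749
Node (1,1) S=216.0000: V=(p*·38.9500+(1−p*)·67.6700)/1.01=48.7583; Δ=(38.9500−67.6700)/(259.2000−144.7200)=-0.2509; B=V−Δ·S=102.9469
Node (0,0) S=180.0000: V=(p*·48.7583+(1−p*)·67.7560)/1.01=55.0186; Δ=(48.7583−67.7560)/(216.0000−120.6000)=-0.1991; B=V−Δ·S=90.8634
Self-financing check: at every node Δ·S+B equals the discounted successor values.

(0,0): Delta=-0.1991 Bond=90.8634
(1,0): Delta=-0.0333 Bond=71.7749
(1,1): Delta=-0.2509 Bond=102.9469
V0=55.0186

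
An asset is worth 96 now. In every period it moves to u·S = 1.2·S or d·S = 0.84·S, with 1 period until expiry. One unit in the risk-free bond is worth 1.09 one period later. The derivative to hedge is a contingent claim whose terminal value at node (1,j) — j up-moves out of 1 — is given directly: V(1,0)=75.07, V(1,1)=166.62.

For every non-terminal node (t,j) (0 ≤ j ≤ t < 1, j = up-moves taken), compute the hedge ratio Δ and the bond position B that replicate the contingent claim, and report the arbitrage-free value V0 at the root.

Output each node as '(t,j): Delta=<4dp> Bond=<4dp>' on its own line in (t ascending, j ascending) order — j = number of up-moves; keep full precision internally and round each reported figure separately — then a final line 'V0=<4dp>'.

No-arbitrage ⇒ martingale measure with p* = (R−d)/(u−d) = 0.6944.
At expiry t=1: V(1,0)=75.0700, V(1,1)=166.6200
Node (0,0) S=96.0000: V=(p*·166.6200+(1−p*)·75.0700)/1.09=127.1985; Δ=(166.6200−75.0700)/(115.2000−80.6400)=2.6490; B=V−Δ·S=-127.1070
The time-0 hedge costs 127.1985, which is the no-arbitrage price.

(0,0): Delta=2.6490 Bond=-127.1070
V0=127.1985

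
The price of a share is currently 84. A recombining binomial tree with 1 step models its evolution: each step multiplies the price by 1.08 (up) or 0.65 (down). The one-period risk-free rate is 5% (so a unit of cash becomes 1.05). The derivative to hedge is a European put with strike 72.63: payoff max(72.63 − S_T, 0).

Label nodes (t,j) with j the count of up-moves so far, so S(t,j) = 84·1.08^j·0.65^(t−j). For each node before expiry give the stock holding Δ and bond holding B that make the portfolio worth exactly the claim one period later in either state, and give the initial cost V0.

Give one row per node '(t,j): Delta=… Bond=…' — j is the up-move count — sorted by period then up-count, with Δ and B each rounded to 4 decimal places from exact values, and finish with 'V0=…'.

Under the risk-neutral measure, an up-move has probability p* = (R−d)/(u−d) = 0.9302 and values discount at R = 1.05.
Terminal values V(1,·): V(1,0)=18.0300, V(1,1)=0.0000
Node (0,0) S=84.0000: V=(p*·0.0000+(1−p*)·18.0300)/1.05=1.1980; Δ=(0.0000−18.0300)/(90.7200−54.6000)=-0.4992; B=V−Δ·S=43.1282
Root portfolio cost Δ·84+B reproduces V0=1.1980.

(0,0): Delta=-0.4992 Bond=43.1282
V0=1.1980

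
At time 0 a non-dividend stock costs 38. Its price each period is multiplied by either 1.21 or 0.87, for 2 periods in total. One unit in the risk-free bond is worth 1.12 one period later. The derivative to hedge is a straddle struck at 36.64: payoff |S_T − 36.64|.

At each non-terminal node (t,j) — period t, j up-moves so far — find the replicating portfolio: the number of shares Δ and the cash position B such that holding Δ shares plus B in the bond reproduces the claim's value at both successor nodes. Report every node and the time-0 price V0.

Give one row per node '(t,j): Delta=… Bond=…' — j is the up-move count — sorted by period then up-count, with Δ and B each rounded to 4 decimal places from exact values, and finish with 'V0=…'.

Since d<R<u, set p* = (R−d)/(u−d) = 0.7353; price each node as the discounted p*-expectation of its children.
Payoff layer (t=2): V(2,0)=7.8778, V(2,1)=3.3626, V(2,2)=18.9958
(1,0): S=33.0600. Δ = (V_up−V_dn)/(S_up−S_dn) = (3.3626−7.8778)/(40.0026−28.7622) = -0.4017. V = [p*·3.3626 + (1−p*)·7.8778]/1.12 = 4.0695. B = V − Δ·S = 17.3495.
(1,1): S=45.9800. Δ = (V_up−V_dn)/(S_up−S_dn) = (18.9958−3.3626)/(55.6358−40.0026) = 1.0000. V = [p*·18.9958 + (1−p*)·3.3626]/1.12 = 13.2657. B = V − Δ·S = -32.7143.
(0,0): S=38.0000. Δ = (V_up−V_dn)/(S_up−S_dn) = (13.2657−4.0695)/(45.9800−33.0600) = 0.7118. V = [p*·13.2657 + (1−p*)·4.0695]/1.12 = 9.6709. B = V − Δ·S = -17.3769.
Each (Δ,B) replicates both successor values, so the strategy is self-financing and V0 is arbitrage-free.

(0,0): Delta=0.7118 Bond=-17.3769
(1,0): Delta=-0.4017 Bond=17.3495
(1,1): Delta=1.0000 Bond=-32.7143
V0=9.6709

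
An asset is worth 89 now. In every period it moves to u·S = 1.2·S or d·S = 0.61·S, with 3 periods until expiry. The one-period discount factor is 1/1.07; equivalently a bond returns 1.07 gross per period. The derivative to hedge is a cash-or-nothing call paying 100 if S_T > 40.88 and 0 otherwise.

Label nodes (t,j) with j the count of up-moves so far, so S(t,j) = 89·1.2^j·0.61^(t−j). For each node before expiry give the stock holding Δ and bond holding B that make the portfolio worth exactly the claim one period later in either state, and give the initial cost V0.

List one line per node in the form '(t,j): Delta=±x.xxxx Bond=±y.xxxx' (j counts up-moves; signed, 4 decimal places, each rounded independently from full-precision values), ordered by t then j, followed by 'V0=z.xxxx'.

(0,0): Delta=0.5715 Bond=20.6234
(1,0): Delta=2.2748 Bond=-70.4070
(1,1): Delta=0.3268 Bond=48.2010
(2,0): Delta=0.0000 Bond=0.0000
(2,1): Delta=2.6016 Bond=-96.6260
(2,2): Delta=0.0000 Bond=93.4579
V0=71.4870

The replicating-portfolio and risk-neutral prices coincide; use p* = (1.07−0.61)/(1.2−0.61) = 0.7797 for the latter.
Payoff layer (t=3): V(3,0)=0.0000, V(3,1)=0.0000, V(3,2)=100.0000, V(3,3)=100.0000
  t=2,j=0: stock 33.1169 → up 39.7403 (V=0.0000), down 20.2013 (V=0.0000). Price 0.0000; hedge Δ=0.0000, bond B=0.0000.
  t=2,j=1: stock 65.1480 → up 78.1776 (V=100.0000), down 39.7403 (V=0.0000). Price 72.8655; hedge Δ=2.6016, bond B=-96.6260.
  t=2,j=2: stock 128.1600 → up 153.7920 (V=100.0000), down 78.1776 (V=100.0000). Price 93.4579; hedge Δ=0.0000, bond B=93.4579.
  t=1,j=0: stock 54.2900 → up 65.1480 (V=72.8655), down 33.1169 (V=0.0000). Price 53.0938; hedge Δ=2.2748, bond B=-70.4070.
  t=1,j=1: stock 106.8000 → up 128.1600 (V=93.4579), down 65.1480 (V=72.8655). Price 83.1034; hedge Δ=0.3268, bond B=48.2010.
  t=0,j=0: stock 89.0000 → up 106.8000 (V=83.1034), down 54.2900 (V=53.0938). Price 71.4870; hedge Δ=0.5715, bond B=20.6234.
Each (Δ,B) replicates both successor values, so the strategy is self-financing and V0 is arbitrage-free.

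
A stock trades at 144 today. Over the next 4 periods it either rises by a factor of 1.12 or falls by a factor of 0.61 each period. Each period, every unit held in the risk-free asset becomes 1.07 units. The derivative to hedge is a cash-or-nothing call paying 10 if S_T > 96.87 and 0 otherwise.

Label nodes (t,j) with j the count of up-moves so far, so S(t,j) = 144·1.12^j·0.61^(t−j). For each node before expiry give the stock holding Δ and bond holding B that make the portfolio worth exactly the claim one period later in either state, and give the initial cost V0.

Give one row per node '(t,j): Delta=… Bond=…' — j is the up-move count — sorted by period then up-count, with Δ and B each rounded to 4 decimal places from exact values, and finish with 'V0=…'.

The replicating-portfolio and risk-neutral prices coincide; use p* = (1.07−0.61)/(1.12−0.61) = 0.9020 for the latter.
At expiry t=4: V(4,0)=0.0000, V(4,1)=0.0000, V(4,2)=0.0000, V(4,3)=10.0000, V(4,4)=10.0000
(3,0): S=32.6853. Δ = (V_up−V_dn)/(S_up−S_dn) = (0.0000−0.0000)/(36.6075−19.9380) = 0.0000. V = [p*·0.0000 + (1−p*)·0.0000]/1.07 = 0.0000. B = V − Δ·S = 0.0000.
(3,1): S=60.0123. Δ = (V_up−V_dn)/(S_up−S_dn) = (0.0000−0.0000)/(67.2138−36.6075) = 0.0000. V = [p*·0.0000 + (1−p*)·0.0000]/1.07 = 0.0000. B = V − Δ·S = 0.0000.
(3,2): S=110.1865. Δ = (V_up−V_dn)/(S_up−S_dn) = (10.0000−0.0000)/(123.4089−67.2138) = 0.1780. V = [p*·10.0000 + (1−p*)·0.0000]/1.07 = 8.4295. B = V − Δ·S = -11.1783.
(3,3): S=202.3096. Δ = (V_up−V_dn)/(S_up−S_dn) = (10.0000−10.0000)/(226.5868−123.4089) = 0.0000. V = [p*·10.0000 + (1−p*)·10.0000]/1.07 = 9.3458. B = V − Δ·S = 9.3458.
(2,0): S=53.5824. Δ = (V_up−V_dn)/(S_up−S_dn) = (0.0000−0.0000)/(60.0123−32.6853) = 0.0000. V = [p*·0.0000 + (1−p*)·0.0000]/1.07 = 0.0000. B = V − Δ·S = 0.0000.
(2,1): S=98.3808. Δ = (V_up−V_dn)/(S_up−S_dn) = (8.4295−0.0000)/(110.1865−60.0123) = 0.1680. V = [p*·8.4295 + (1−p*)·0.0000]/1.07 = 7.1057. B = V − Δ·S = -9.4228.
(2,2): S=180.6336. Δ = (V_up−V_dn)/(S_up−S_dn) = (9.3458−8.4295)/(202.3096−110.1865) = 0.0099. V = [p*·9.3458 + (1−p*)·8.4295]/1.07 = 8.6504. B = V − Δ·S = 6.8539.
(1,0): S=87.8400. Δ = (V_up−V_dn)/(S_up−S_dn) = (7.1057−0.0000)/(98.3808−53.5824) = 0.1586. V = [p*·7.1057 + (1−p*)·0.0000]/1.07 = 5.9898. B = V − Δ·S = -7.9430.
(1,1): S=161.2800. Δ = (V_up−V_dn)/(S_up−S_dn) = (8.6504−7.1057)/(180.6336−98.3808) = 0.0188. V = [p*·8.6504 + (1−p*)·7.1057]/1.07 = 7.9430. B = V − Δ·S = 4.9141.
(0,0): S=144.0000. Δ = (V_up−V_dn)/(S_up−S_dn) = (7.9430−5.9898)/(161.2800−87.8400) = 0.0266. V = [p*·7.9430 + (1−p*)·5.9898]/1.07 = 7.2444. B = V − Δ·S = 3.4146.
Self-financing check: at every node Δ·S+B equals the discounted successor values.

(0,0): Delta=0.0266 Bond=3.4146
(1,0): Delta=0.1586 Bond=-7.9430
(1,1): Delta=0.0188 Bond=4.9141
(2,0): Delta=0.0000 Bond=0.0000
(2,1): Delta=0.1680 Bond=-9.4228
(2,2): Delta=0.0099 Bond=6.8539
(3,0): Delta=0.0000 Bond=0.0000
(3,1): Delta=0.0000 Bond=0.0000
(3,2): Delta=0.1780 Bond=-11.1783
(3,3): Delta=0.0000 Bond=9.3458
V0=7.2444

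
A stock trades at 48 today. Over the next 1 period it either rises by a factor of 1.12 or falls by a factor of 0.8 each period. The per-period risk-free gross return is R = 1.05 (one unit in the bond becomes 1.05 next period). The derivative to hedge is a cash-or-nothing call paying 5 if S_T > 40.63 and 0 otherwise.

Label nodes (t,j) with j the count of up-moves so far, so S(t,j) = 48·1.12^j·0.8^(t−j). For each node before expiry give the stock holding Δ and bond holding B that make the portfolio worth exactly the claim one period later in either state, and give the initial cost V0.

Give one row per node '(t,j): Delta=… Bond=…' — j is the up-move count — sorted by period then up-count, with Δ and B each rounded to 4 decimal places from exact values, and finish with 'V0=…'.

(0,0): Delta=0.3255 Bond=-11.9048
V0=3.7202

Since d<R<u, set p* = (R−d)/(u−d) = 0.7812; price each node as the discounted p*-expectation of its children.
Terminal payoffs: V(1,0)=0.0000, V(1,1)=5.0000
Node (0,0) S=48.0000: V=(p*·5.0000+(1−p*)·0.0000)/1.05=3.7202; Δ=(5.0000−0.0000)/(53.7600−38.4000)=0.3255; B=V−Δ·S=-11.9048
Check: Δ(0,0)·S0 + B(0,0) = 3.7202 = V0.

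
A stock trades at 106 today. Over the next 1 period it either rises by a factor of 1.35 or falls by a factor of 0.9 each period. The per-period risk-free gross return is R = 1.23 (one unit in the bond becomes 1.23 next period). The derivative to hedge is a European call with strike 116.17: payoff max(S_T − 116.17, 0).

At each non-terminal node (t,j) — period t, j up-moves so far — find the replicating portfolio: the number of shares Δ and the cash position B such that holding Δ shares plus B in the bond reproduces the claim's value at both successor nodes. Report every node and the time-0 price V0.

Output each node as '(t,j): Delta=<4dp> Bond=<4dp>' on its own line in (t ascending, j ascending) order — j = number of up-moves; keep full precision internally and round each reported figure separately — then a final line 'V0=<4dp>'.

(0,0): Delta=0.5646 Bond=-43.7886
V0=16.0558

Under the risk-neutral measure, an up-move has probability p* = (R−d)/(u−d) = 0.7333 and values discount at R = 1.23.
Payoff layer (t=1): V(1,0)=0.0000, V(1,1)=26.9300
(0,0): S=106.0000. Δ = (V_up−V_dn)/(S_up−S_dn) = (26.9300−0.0000)/(143.1000−95.4000) = 0.5646. V = [p*·26.9300 + (1−p*)·0.0000]/1.23 = 16.0558. B = V − Δ·S = -43.7886.
Root portfolio cost Δ·106+B reproduces V0=16.0558.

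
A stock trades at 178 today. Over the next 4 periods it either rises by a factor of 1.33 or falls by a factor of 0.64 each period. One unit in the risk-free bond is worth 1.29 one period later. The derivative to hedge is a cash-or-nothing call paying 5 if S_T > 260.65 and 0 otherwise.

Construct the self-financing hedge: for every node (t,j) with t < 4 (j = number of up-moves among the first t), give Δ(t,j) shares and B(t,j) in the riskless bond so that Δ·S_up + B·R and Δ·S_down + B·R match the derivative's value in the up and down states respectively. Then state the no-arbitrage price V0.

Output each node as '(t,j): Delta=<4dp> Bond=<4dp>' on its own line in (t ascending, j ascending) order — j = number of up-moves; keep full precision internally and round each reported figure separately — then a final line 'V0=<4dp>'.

(0,0): Delta=0.0029 Bond=1.2509
(1,0): Delta=0.0339 Bond=-1.9172
(1,1): Delta=0.0020 Bond=1.8310
(2,0): Delta=0.0000 Bond=0.0000
(2,1): Delta=0.0349 Bond=-2.6253
(2,2): Delta=0.0010 Bond=2.6689
(3,0): Delta=0.0000 Bond=0.0000
(3,1): Delta=0.0000 Bond=0.0000
(3,2): Delta=0.0360 Bond=-3.5951
(3,3): Delta=0.0000 Bond=3.8760
V0=1.7719

Since d<R<u, set p* = (R−d)/(u−d) = 0.9420; price each node as the discounted p*-expectation of its children.
At expiry t=4: V(4,0)=0.0000, V(4,1)=0.0000, V(4,2)=0.0000, V(4,3)=5.0000, V(4,4)=5.0000
(3,0): S=46.6616. Δ = (V_up−V_dn)/(S_up−S_dn) = (0.0000−0.0000)/(62.0600−29.8634) = 0.0000. V = [p*·0.0000 + (1−p*)·0.0000]/1.29 = 0.0000. B = V − Δ·S = 0.0000.
(3,1): S=96.9687. Δ = (V_up−V_dn)/(S_up−S_dn) = (0.0000−0.0000)/(128.9684−62.0600) = 0.0000. V = [p*·0.0000 + (1−p*)·0.0000]/1.29 = 0.0000. B = V − Δ·S = 0.0000.
(3,2): S=201.5131. Δ = (V_up−V_dn)/(S_up−S_dn) = (5.0000−0.0000)/(268.0124−128.9684) = 0.0360. V = [p*·5.0000 + (1−p*)·0.0000]/1.29 = 3.6513. B = V − Δ·S = -3.5951.
(3,3): S=418.7694. Δ = (V_up−V_dn)/(S_up−S_dn) = (5.0000−5.0000)/(556.9633−268.0124) = 0.0000. V = [p*·5.0000 + (1−p*)·5.0000]/1.29 = 3.8760. B = V − Δ·S = 3.8760.
(2,0): S=72.9088. Δ = (V_up−V_dn)/(S_up−S_dn) = (0.0000−0.0000)/(96.9687−46.6616) = 0.0000. V = [p*·0.0000 + (1−p*)·0.0000]/1.29 = 0.0000. B = V − Δ·S = 0.0000.
(2,1): S=151.5136. Δ = (V_up−V_dn)/(S_up−S_dn) = (3.6513−0.0000)/(201.5131−96.9687) = 0.0349. V = [p*·3.6513 + (1−p*)·0.0000]/1.29 = 2.6664. B = V − Δ·S = -2.6253.
(2,2): S=314.8642. Δ = (V_up−V_dn)/(S_up−S_dn) = (3.8760−3.6513)/(418.7694−201.5131) = 0.0010. V = [p*·3.8760 + (1−p*)·3.6513]/1.29 = 2.9945. B = V − Δ·S = 2.6689.
(1,0): S=113.9200. Δ = (V_up−V_dn)/(S_up−S_dn) = (2.6664−0.0000)/(151.5136−72.9088) = 0.0339. V = [p*·2.6664 + (1−p*)·0.0000]/1.29 = 1.9471. B = V − Δ·S = -1.9172.
(1,1): S=236.7400. Δ = (V_up−V_dn)/(S_up−S_dn) = (2.9945−2.6664)/(314.8642−151.5136) = 0.0020. V = [p*·2.9945 + (1−p*)·2.6664]/1.29 = 2.3066. B = V − Δ·S = 1.8310.
(0,0): S=178.0000. Δ = (V_up−V_dn)/(S_up−S_dn) = (2.3066−1.9471)/(236.7400−113.9200) = 0.0029. V = [p*·2.3066 + (1−p*)·1.9471]/1.29 = 1.7719. B = V − Δ·S = 1.2509.
Self-financing check: at every node Δ·S+B equals the discounted successor values.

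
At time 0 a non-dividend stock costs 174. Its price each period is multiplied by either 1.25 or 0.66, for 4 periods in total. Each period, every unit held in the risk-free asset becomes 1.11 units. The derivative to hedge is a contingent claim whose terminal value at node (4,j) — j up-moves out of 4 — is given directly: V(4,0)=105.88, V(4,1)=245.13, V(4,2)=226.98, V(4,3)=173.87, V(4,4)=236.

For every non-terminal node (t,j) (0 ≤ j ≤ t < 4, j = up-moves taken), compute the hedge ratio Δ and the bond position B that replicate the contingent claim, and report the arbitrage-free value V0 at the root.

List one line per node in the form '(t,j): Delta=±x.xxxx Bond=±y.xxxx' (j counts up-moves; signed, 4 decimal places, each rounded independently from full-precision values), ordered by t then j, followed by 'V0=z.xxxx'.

The replicating-portfolio and risk-neutral prices coincide; use p* = (1.11−0.66)/(1.25−0.66) = 0.7627 for the latter.
At expiry t=4: V(4,0)=105.8800, V(4,1)=245.1300, V(4,2)=226.9800, V(4,3)=173.8700, V(4,4)=236.0000
Node (3,0) S=50.0243: V=(p*·245.1300+(1−p*)·105.8800)/1.11=191.0699; Δ=(245.1300−105.8800)/(62.5304−33.0160)=4.7180; B=V−Δ·S=-44.9470
Node (3,1) S=94.7430: V=(p*·226.9800+(1−p*)·245.1300)/1.11=208.3665; Δ=(226.9800−245.1300)/(118.4288−62.5304)=-0.3247; B=V−Δ·S=239.1292
Node (3,2) S=179.4375: V=(p*·173.8700+(1−p*)·226.9800)/1.11=167.9931; Δ=(173.8700−226.9800)/(224.2969−118.4288)=-0.5017; B=V−Δ·S=258.0101
Node (3,3) S=339.8438: V=(p*·236.0000+(1−p*)·173.8700)/1.11=199.3309; Δ=(236.0000−173.8700)/(424.8047−224.2969)=0.3099; B=V−Δ·S=94.0258
Node (2,0) S=75.7944: V=(p*·208.3665+(1−p*)·191.0699)/1.11=184.0200; Δ=(208.3665−191.0699)/(94.7430−50.0243)=0.3868; B=V−Δ·S=154.7038
Node (2,1) S=143.5500: V=(p*·167.9931+(1−p*)·208.3665)/1.11=159.9759; Δ=(167.9931−208.3665)/(179.4375−94.7430)=-0.4767; B=V−Δ·S=228.4053
Node (2,2) S=271.8750: V=(p*·199.3309+(1−p*)·167.9931)/1.11=172.8782; Δ=(199.3309−167.9931)/(339.8438−179.4375)=0.1954; B=V−Δ·S=119.7634
Node (1,0) S=114.8400: V=(p*·159.9759+(1−p*)·184.0200)/1.11=149.2624; Δ=(159.9759−184.0200)/(143.5500−75.7944)=-0.3549; B=V−Δ·S=190.0151
Node (1,1) S=217.5000: V=(p*·172.8782+(1−p*)·159.9759)/1.11=152.9880; Δ=(172.8782−159.9759)/(271.8750−143.5500)=0.1005; B=V−Δ·S=131.1196
Node (0,0) S=174.0000: V=(p*·152.9880+(1−p*)·149.2624)/1.11=137.0306; Δ=(152.9880−149.2624)/(217.5000−114.8400)=0.0363; B=V−Δ·S=130.7161
The time-0 hedge costs 137.0306, which is the no-arbitrage price.

(0,0): Delta=0.0363 Bond=130.7161
(1,0): Delta=-0.3549 Bond=190.0151
(1,1): Delta=0.1005 Bond=131.1196
(2,0): Delta=0.3868 Bond=154.7038
(2,1): Delta=-0.4767 Bond=228.4053
(2,2): Delta=0.1954 Bond=119.7634
(3,0): Delta=4.7180 Bond=-44.9470
(3,1): Delta=-0.3247 Bond=239.1292
(3,2): Delta=-0.5017 Bond=258.0101
(3,3): Delta=0.3099 Bond=94.0258
V0=137.0306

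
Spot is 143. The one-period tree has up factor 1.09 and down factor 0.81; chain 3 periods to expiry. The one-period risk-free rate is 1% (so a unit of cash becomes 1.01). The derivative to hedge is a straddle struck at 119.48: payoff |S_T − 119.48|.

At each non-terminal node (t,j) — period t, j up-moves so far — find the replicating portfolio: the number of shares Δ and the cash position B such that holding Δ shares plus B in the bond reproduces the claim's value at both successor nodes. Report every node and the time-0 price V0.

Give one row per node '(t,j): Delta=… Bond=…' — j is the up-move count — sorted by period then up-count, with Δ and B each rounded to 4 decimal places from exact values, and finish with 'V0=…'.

(0,0): Delta=0.5510 Bond=-43.9393
(1,0): Delta=-0.2090 Bond=43.6462
(1,1): Delta=0.7769 Bond=-79.5886
(2,0): Delta=-1.0000 Bond=118.2970
(2,1): Delta=0.0261 Bond=14.3969
(2,2): Delta=1.0000 Bond=-118.2970
V0=34.8478

Since d<R<u, set p* = (R−d)/(u−d) = 0.7143; price each node as the discounted p*-expectation of its children.
At expiry t=3: V(3,0)=43.4839, V(3,1)=17.2137, V(3,2)=18.1376, V(3,3)=65.7091
(2,0): S=93.8223. Δ = (V_up−V_dn)/(S_up−S_dn) = (17.2137−43.4839)/(102.2663−75.9961) = -1.0000. V = [p*·17.2137 + (1−p*)·43.4839]/1.01 = 24.4747. B = V − Δ·S = 118.2970.
(2,1): S=126.2547. Δ = (V_up−V_dn)/(S_up−S_dn) = (18.1376−17.2137)/(137.6176−102.2663) = 0.0261. V = [p*·18.1376 + (1−p*)·17.2137]/1.01 = 17.6967. B = V − Δ·S = 14.3969.
(2,2): S=169.8983. Δ = (V_up−V_dn)/(S_up−S_dn) = (65.7091−18.1376)/(185.1891−137.6176) = 1.0000. V = [p*·65.7091 + (1−p*)·18.1376]/1.01 = 51.6013. B = V − Δ·S = -118.2970.
(1,0): S=115.8300. Δ = (V_up−V_dn)/(S_up−S_dn) = (17.6967−24.4747)/(126.2547−93.8223) = -0.2090. V = [p*·17.6967 + (1−p*)·24.4747]/1.01 = 19.4389. B = V − Δ·S = 43.6462.
(1,1): S=155.8700. Δ = (V_up−V_dn)/(S_up−S_dn) = (51.6013−17.6967)/(169.8983−126.2547) = 0.7769. V = [p*·51.6013 + (1−p*)·17.6967]/1.01 = 41.4993. B = V − Δ·S = -79.5886.
(0,0): S=143.0000. Δ = (V_up−V_dn)/(S_up−S_dn) = (41.4993−19.4389)/(155.8700−115.8300) = 0.5510. V = [p*·41.4993 + (1−p*)·19.4389]/1.01 = 34.8478. B = V − Δ·S = -43.9393.
Check: Δ(0,0)·S0 + B(0,0) = 34.8478 = V0.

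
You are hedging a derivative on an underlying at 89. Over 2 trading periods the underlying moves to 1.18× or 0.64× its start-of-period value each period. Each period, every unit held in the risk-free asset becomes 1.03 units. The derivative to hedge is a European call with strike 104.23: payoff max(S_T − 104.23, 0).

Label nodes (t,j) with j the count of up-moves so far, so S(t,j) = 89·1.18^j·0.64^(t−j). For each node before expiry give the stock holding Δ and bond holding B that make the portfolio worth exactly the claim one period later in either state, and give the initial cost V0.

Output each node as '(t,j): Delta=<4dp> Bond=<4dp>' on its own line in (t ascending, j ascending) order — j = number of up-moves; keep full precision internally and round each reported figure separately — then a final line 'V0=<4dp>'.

Risk-neutral probability p* = (R−d)/(u−d) = (1.03−0.64)/(1.18−0.64) = 0.7222.
At expiry t=2: V(2,0)=0.0000, V(2,1)=0.0000, V(2,2)=19.6936
  t=1,j=0: stock 56.9600 → up 67.2128 (V=0.0000), down 36.4544 (V=0.0000). Price 0.0000; hedge Δ=0.0000, bond B=0.0000.
  t=1,j=1: stock 105.0200 → up 123.9236 (V=19.6936), down 67.2128 (V=0.0000). Price 13.8089; hedge Δ=0.3473, bond B=-22.6607.
  t=0,j=0: stock 89.0000 → up 105.0200 (V=13.8089), down 56.9600 (V=0.0000). Price 9.6826; hedge Δ=0.2873, bond B=-15.8894.
The time-0 hedge costs 9.6826, which is the no-arbitrage price.

(0,0): Delta=0.2873 Bond=-15.8894
(1,0): Delta=0.0000 Bond=0.0000
(1,1): Delta=0.3473 Bond=-22.6607
V0=9.6826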